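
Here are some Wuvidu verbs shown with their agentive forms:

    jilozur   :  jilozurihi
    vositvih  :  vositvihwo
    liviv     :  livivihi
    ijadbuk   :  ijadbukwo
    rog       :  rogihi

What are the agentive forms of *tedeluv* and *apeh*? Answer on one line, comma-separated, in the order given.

tedeluvihi, apehwo

Looking at the final consonant of each stem: -wo when the stem ends in a voiceless consonant (*vositvih*, *ijadbuk*); -ihi when the stem ends in a voiced consonant (*jilozur*, *liviv*, *rog*).
*tedeluv* — final consonant /v/ (voiced) → -ihi → *tedeluvihi*.
*apeh*: final consonant = /h/, voiceless → -wo → *apehwo*.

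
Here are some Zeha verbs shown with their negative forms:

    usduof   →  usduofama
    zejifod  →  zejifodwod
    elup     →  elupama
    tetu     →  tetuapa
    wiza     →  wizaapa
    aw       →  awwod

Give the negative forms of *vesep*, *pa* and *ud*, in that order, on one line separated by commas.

The suffix is conditioned by the final sound: -ama when the stem ends in a voiceless consonant (*usduof*, *elup*); -wod when the stem ends in a voiced consonant (*zejifod*, *aw*); -apa when the stem ends in a vowel (*tetu*, *wiza*).
Since the final sound of *vesep* is /p/ (a voiceless consonant), it takes -ama, giving *vesepama*.
*pa* — final sound /a/ (a vowel) → -apa → *paapa*.
*ud* — final sound /d/ (a voiced consonant) → -wod → *udwod*.

vesepama, paapa, udwod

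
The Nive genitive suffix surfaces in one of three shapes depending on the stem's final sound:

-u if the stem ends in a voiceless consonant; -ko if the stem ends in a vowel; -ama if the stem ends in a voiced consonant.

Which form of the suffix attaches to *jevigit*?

-u

*jevigit* — final sound /t/ (a voiceless consonant) → -u.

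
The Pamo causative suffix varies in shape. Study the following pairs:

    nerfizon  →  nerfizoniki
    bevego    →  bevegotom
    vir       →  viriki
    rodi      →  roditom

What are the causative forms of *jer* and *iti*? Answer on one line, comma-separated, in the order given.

jeriki, ititom

Looking at the final sound of each stem: -iki when the stem ends in a consonant (*nerfizon*, *vir*); -tom when the stem ends in a vowel (*bevego*, *rodi*).
*jer* — final sound /r/ (a consonant) → -iki → *jeriki*.
Since the final sound of *iti* is /i/ (a vowel), it takes -tom, giving *ititom*.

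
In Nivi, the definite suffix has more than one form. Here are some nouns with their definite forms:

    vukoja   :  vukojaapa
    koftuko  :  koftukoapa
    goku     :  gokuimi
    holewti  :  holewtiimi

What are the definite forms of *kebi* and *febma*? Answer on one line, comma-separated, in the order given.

kebiimi, febmaapa

The pattern is height harmony: -imi when the last vowel of the stem is a high vowel (*goku*, *holewti*); -apa when the last vowel of the stem is a non-high vowel (*vukoja*, *koftuko*).
*kebi*: last vowel = /i/, a high vowel → -imi → *kebiimi*.
*febma*: last vowel = /a/, a non-high vowel → -apa → *febmaapa*.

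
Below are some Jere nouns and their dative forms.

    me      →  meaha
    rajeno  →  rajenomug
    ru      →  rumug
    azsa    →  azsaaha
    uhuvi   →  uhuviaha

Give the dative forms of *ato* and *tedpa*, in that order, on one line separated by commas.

Looking at the last vowel of each stem: -mug when the last vowel of the stem is a rounded vowel (*rajeno*, *ru*); -aha when the last vowel of the stem is an unrounded vowel (*me*, *azsa*, *uhuvi*).
*ato* — last vowel /o/ (a rounded vowel) → -mug → *atomug*.
*tedpa* — last vowel /a/ (an unrounded vowel) → -aha → *tedpaaha*.

atomug, tedpaaha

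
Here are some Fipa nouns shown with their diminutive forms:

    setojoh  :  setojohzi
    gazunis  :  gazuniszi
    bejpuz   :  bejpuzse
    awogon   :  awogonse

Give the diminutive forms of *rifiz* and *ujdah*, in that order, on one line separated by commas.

rifizse, ujdahzi

The suffix is conditioned by the final consonant: -zi when the stem ends in a voiceless consonant (*setojoh*, *gazunis*); -se when the stem ends in a voiced consonant (*bejpuz*, *awogon*).
*rifiz*: final consonant = /z/, voiced → -se → *rifizse*.
Since the final consonant of *ujdah* is /h/ (voiceless), it takes -zi, giving *ujdahzi*.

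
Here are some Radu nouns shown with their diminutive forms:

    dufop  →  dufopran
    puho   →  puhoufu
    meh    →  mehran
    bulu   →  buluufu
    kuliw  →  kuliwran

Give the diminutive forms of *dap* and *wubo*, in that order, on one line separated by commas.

The pattern is consonant vs. vowel: -ran when the stem ends in a consonant (*dufop*, *meh*, *kuliw*); -ufu when the stem ends in a vowel (*puho*, *bulu*).
Since the final sound of *dap* is /p/ (a consonant), it takes -ran, giving *dapran*.
Since the final sound of *wubo* is /o/ (a vowel), it takes -ufu, giving *wuboufu*.

dapran, wuboufu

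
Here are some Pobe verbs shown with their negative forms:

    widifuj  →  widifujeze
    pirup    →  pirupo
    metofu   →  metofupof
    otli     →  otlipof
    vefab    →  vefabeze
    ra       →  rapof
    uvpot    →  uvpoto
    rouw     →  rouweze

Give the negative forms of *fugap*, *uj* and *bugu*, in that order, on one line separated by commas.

fugapo, ujeze, bugupof

The alternation tracks the final sound of the stem — -o when the stem ends in a voiceless consonant (*pirup*, *uvpot*); -eze when the stem ends in a voiced consonant (*widifuj*, *vefab*, *rouw*); -pof when the stem ends in a vowel (*metofu*, *otli*, *ra*).
*fugap*: final sound = /p/, a voiceless consonant → -o → *fugapo*.
*uj* — final sound /j/ (a voiced consonant) → -eze → *ujeze*.
Since the final sound of *bugu* is /u/ (a vowel), it takes -pof, giving *bugupof*.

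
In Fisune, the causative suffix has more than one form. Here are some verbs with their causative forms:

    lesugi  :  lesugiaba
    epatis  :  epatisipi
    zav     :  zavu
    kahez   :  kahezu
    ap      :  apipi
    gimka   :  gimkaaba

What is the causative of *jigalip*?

The pattern is voicing of the final sound: -ipi when the stem ends in a voiceless consonant (*epatis*, *ap*); -u when the stem ends in a voiced consonant (*zav*, *kahez*); -aba when the stem ends in a vowel (*lesugi*, *gimka*).
Since the final sound of *jigalip* is /p/ (a voiceless consonant), it takes -ipi, giving *jigalipipi*.

jigalipipi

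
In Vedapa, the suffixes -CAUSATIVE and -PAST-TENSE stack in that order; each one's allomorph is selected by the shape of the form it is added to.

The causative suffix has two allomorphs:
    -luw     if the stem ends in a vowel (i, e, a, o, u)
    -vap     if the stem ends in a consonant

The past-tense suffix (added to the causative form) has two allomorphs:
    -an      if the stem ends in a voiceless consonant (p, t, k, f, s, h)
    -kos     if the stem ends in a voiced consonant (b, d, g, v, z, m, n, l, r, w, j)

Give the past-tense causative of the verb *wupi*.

wupiluwkos

*wupi*: final sound = /i/, a vowel → -luw → *wupiluw*.
The causative form *wupiluw* — final consonant /w/ (voiced) → -kos → *wupiluwkos*.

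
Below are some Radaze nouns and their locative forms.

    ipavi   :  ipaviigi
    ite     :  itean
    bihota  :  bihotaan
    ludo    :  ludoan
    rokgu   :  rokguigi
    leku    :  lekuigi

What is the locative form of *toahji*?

The alternation tracks the last vowel of the stem — -igi when the last vowel of the stem is a high vowel (*ipavi*, *rokgu*, *leku*); -an when the last vowel of the stem is a non-high vowel (*ite*, *bihota*, *ludo*).
*toahji* — last vowel /i/ (a high vowel) → -igi → *toahjiigi*.

toahjiigi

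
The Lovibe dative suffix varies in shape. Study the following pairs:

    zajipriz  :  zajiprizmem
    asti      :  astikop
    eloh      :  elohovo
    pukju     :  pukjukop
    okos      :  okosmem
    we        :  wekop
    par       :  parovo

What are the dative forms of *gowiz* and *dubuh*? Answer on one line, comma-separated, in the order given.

The pattern is sibilance of the final sound: -mem when the stem ends in a sibilant (*zajipriz*, *okos*); -ovo when the stem ends in a non-sibilant consonant (*eloh*, *par*); -kop when the stem ends in a vowel (*asti*, *pukju*, *we*).
*gowiz* — final sound /z/ (a sibilant) → -mem → *gowizmem*.
Since the final sound of *dubuh* is /h/ (a non-sibilant consonant), it takes -ovo, giving *dubuhovo*.

gowizmem, dubuhovo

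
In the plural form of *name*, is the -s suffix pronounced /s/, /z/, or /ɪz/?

/z/

The stem *name* ends in a voiced non-sibilant sound.
The plural suffix surfaces as /ɪz/ after sibilants, /s/ after other voiceless consonants, and /z/ after other voiced sounds.
So the plural -s on *name* is pronounced /z/.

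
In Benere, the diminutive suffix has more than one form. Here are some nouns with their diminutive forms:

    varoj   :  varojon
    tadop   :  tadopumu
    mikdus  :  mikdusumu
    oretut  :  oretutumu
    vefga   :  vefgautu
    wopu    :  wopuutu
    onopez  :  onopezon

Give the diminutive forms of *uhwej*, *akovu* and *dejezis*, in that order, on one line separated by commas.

The suffix is conditioned by the final sound: -umu when the stem ends in a voiceless consonant (*tadop*, *mikdus*, *oretut*); -on when the stem ends in a voiced consonant (*varoj*, *onopez*); -utu when the stem ends in a vowel (*vefga*, *wopu*).
*uhwej* — final sound /j/ (a voiced consonant) → -on → *uhwejon*.
*akovu*: final sound = /u/, a vowel → -utu → *akovuutu*.
Since the final sound of *dejezis* is /s/ (a voiceless consonant), it takes -umu, giving *dejezisumu*.

uhwejon, akovuutu, dejezisumu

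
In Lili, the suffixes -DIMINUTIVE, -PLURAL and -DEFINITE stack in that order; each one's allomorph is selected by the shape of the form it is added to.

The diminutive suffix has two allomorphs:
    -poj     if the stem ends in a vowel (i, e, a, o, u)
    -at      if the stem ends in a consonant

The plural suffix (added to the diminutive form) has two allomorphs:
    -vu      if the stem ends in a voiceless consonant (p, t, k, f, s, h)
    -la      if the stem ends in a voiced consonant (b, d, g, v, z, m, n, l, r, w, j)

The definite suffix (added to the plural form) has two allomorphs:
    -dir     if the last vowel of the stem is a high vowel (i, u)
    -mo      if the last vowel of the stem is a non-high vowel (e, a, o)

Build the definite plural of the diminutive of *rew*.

rewatvudir

*rew*: final sound = /w/, a consonant → -at → *rewat*.
The diminutive form *rewat*: final consonant = /t/, voiceless → -vu → *rewatvu*.
The plural form *rewatvu*: last vowel = /u/, a high vowel → -dir → *rewatvudir*.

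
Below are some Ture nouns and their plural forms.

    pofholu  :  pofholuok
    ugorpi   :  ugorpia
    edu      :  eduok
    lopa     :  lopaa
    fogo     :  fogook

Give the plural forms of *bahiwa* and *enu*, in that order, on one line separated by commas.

bahiwaa, enuok

The suffix is conditioned by the last vowel: -ok when the last vowel of the stem is a rounded vowel (*pofholu*, *edu*, *fogo*); -a when the last vowel of the stem is an unrounded vowel (*ugorpi*, *lopa*).
Since the last vowel of *bahiwa* is /a/ (an unrounded vowel), it takes -a, giving *bahiwaa*.
The last vowel of *enu* is /u/, which is a rounded vowel, so the suffix is -ok, giving *enuok*.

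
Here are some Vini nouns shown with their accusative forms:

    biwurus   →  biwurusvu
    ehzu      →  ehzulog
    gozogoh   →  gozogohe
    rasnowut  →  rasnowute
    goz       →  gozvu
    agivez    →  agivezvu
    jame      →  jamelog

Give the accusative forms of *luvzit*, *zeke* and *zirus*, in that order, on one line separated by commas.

luvzite, zekelog, zirusvu

The alternation tracks the final sound of the stem — -vu when the stem ends in a sibilant (*biwurus*, *goz*, *agivez*); -e when the stem ends in a non-sibilant consonant (*gozogoh*, *rasnowut*); -log when the stem ends in a vowel (*ehzu*, *jame*).
*luvzit* — final sound /t/ (a non-sibilant consonant) → -e → *luvzite*.
The final sound of *zeke* is /e/, which is a vowel, so the suffix is -log, giving *zekelog*.
The final sound of *zirus* is /s/, which is a sibilant, so the suffix is -vu, giving *zirusvu*.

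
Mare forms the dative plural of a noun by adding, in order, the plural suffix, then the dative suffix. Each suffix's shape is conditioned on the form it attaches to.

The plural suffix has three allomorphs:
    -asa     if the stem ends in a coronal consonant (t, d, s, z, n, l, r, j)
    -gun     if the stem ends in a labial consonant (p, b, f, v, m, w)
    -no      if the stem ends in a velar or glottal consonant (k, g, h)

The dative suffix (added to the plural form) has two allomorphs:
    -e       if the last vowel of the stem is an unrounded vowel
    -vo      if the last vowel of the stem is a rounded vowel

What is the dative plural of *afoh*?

The final consonant of *afoh* is /h/, which is velar/glottal, so the plural suffix is -no, giving *afohno*.
The last vowel of the plural form *afohno* is /o/, which is a rounded vowel, so the dative suffix is -vo, giving *afohnovo*.

afohnovo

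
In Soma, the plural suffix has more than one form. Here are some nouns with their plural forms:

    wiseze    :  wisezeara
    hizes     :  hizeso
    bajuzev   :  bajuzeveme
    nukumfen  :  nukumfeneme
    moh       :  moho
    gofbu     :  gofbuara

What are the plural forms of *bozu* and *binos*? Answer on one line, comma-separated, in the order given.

The suffix is conditioned by the final sound: -o when the stem ends in a voiceless consonant (*hizes*, *moh*); -eme when the stem ends in a voiced consonant (*bajuzev*, *nukumfen*); -ara when the stem ends in a vowel (*wiseze*, *gofbu*).
*bozu*: final sound = /u/, a vowel → -ara → *bozuara*.
*binos*: final sound = /s/, a voiceless consonant → -o → *binoso*.

bozuara, binoso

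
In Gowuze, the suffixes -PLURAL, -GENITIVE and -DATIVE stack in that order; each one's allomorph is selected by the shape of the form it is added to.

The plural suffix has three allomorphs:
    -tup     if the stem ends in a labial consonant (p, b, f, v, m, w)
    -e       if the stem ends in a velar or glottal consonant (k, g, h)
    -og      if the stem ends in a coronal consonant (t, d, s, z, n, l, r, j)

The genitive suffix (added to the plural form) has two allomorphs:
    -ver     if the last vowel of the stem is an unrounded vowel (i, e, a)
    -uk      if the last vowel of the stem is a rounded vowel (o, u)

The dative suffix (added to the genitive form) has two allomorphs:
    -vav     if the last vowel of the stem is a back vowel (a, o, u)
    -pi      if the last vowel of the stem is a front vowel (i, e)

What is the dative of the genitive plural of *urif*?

uriftupukvav

*urif* — final consonant /f/ (labial) → -tup → *uriftup*.
The plural form *uriftup*: last vowel = /u/, a rounded vowel → -uk → *uriftupuk*.
Since the last vowel of the genitive form *uriftupuk* is /u/ (a back vowel), it takes -vav, giving *uriftupukvav*.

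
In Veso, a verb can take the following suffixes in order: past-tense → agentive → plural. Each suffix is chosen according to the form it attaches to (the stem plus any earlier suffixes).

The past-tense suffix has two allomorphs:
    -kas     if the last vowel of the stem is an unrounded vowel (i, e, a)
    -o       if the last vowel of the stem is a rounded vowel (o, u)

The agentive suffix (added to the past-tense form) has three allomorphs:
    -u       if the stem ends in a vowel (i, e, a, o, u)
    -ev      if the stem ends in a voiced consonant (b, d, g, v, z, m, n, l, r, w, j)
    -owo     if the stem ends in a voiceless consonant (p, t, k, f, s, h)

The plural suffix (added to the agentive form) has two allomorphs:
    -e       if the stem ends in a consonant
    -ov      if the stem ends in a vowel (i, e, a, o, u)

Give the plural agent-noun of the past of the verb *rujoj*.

rujojouov

The last vowel of *rujoj* is /o/, which is a rounded vowel, so the past-tense suffix is -o, giving *rujojo*.
The past-tense form *rujojo*: final sound = /o/, a vowel → -u → *rujojou*.
The agentive form *rujojou*: final sound = /u/, a vowel → -ov → *rujojouov*.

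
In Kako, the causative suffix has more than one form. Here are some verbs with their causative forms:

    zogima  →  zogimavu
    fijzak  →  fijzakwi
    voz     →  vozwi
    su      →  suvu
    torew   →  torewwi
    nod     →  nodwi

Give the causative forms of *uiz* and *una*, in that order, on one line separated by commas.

uizwi, unavu

Looking at the final sound of each stem: -wi when the stem ends in a consonant (*fijzak*, *voz*, *torew*, *nod*); -vu when the stem ends in a vowel (*zogima*, *su*).
The final sound of *uiz* is /z/, which is a consonant, so the suffix is -wi, giving *uizwi*.
*una*: final sound = /a/, a vowel → -vu → *unavu*.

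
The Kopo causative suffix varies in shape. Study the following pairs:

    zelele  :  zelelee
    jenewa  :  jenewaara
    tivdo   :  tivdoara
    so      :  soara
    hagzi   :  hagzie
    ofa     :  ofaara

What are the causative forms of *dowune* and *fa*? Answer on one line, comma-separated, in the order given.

dowunee, faara

The alternation tracks the last vowel of the stem — -e when the last vowel of the stem is a front vowel (*zelele*, *hagzi*); -ara when the last vowel of the stem is a back vowel (*jenewa*, *tivdo*, *so*, *ofa*).
The last vowel of *dowune* is /e/, which is a front vowel, so the suffix is -e, giving *dowunee*.
Since the last vowel of *fa* is /a/ (a back vowel), it takes -ara, giving *faara*.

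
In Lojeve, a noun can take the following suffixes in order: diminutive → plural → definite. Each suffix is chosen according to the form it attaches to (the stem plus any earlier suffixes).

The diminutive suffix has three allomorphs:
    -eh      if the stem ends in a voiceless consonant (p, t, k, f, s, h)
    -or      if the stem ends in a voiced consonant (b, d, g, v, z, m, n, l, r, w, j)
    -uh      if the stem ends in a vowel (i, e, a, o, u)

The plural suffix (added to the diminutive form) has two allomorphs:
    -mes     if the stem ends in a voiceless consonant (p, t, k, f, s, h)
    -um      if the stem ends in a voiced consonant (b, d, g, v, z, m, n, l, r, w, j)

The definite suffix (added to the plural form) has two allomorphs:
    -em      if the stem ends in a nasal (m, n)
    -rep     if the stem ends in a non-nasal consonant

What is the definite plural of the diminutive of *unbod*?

unbodorumem

The final sound of *unbod* is /d/, which is a voiced consonant, so the diminutive suffix is -or, giving *unbodor*.
The diminutive form *unbodor* — final consonant /r/ (voiced) → -um → *unbodorum*.
The final consonant of the plural form *unbodorum* is /m/, which is a nasal, so the definite suffix is -em, giving *unbodorumem*.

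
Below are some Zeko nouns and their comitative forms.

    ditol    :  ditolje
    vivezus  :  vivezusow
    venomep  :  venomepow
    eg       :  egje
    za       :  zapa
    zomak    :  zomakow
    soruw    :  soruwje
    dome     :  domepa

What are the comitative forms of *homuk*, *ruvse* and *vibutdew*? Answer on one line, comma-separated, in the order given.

homukow, ruvsepa, vibutdewje

Looking at the final sound of each stem: -ow when the stem ends in a voiceless consonant (*vivezus*, *venomep*, *zomak*); -je when the stem ends in a voiced consonant (*ditol*, *eg*, *soruw*); -pa when the stem ends in a vowel (*za*, *dome*).
*homuk*: final sound = /k/, a voiceless consonant → -ow → *homukow*.
Since the final sound of *ruvse* is /e/ (a vowel), it takes -pa, giving *ruvsepa*.
Since the final sound of *vibutdew* is /w/ (a voiced consonant), it takes -je, giving *vibutdewje*.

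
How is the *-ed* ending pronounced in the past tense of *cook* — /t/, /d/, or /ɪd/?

/t/

The stem *cook* ends in a voiceless consonant other than /t/.
The -ed suffix is realized as /ɪd/ after /t, d/; as /t/ after other voiceless consonants; and as /d/ after other voiced sounds.
So -ed on *cook* is pronounced /t/.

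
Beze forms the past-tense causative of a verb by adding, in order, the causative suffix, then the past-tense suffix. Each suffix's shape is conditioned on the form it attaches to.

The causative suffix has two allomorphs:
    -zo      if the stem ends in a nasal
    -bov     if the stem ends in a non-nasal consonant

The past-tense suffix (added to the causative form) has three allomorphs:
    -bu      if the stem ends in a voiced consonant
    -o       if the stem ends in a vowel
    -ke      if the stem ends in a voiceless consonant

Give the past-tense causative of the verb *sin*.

sinzoo

Since the final consonant of *sin* is /n/ (a nasal), it takes -zo, giving *sinzo*.
The causative form *sinzo*: final sound = /o/, a vowel → -o → *sinzoo*.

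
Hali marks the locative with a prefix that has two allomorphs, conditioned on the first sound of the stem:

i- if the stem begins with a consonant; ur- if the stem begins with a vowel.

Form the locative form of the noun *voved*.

The first sound of *voved* is /v/, which is a consonant, so the prefix is i-, giving *ivoved*.

ivoved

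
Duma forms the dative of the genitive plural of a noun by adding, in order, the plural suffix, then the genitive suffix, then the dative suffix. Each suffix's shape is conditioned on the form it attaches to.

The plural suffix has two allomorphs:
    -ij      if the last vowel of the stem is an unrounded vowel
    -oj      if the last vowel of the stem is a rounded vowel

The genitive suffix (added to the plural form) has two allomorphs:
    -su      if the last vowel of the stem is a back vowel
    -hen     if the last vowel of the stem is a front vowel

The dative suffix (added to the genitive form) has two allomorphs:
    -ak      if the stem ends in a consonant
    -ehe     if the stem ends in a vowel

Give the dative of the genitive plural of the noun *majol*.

Since the last vowel of *majol* is /o/ (a rounded vowel), it takes -oj, giving *majoloj*.
The plural form *majoloj*: last vowel = /o/, a back vowel → -su → *majolojsu*.
The genitive form *majolojsu*: final sound = /u/, a vowel → -ehe → *majolojsuehe*.

majolojsuehe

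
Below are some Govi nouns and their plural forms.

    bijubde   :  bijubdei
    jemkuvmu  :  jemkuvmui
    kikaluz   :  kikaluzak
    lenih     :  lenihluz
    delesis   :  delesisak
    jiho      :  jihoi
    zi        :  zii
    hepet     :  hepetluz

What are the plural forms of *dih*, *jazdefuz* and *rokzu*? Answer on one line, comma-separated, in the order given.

The alternation tracks the final sound of the stem — -ak when the stem ends in a sibilant (*kikaluz*, *delesis*); -luz when the stem ends in a non-sibilant consonant (*lenih*, *hepet*); -i when the stem ends in a vowel (*bijubde*, *jemkuvmu*, *jiho*, *zi*).
Since the final sound of *dih* is /h/ (a non-sibilant consonant), it takes -luz, giving *dihluz*.
The final sound of *jazdefuz* is /z/, which is a sibilant, so the suffix is -ak, giving *jazdefuzak*.
The final sound of *rokzu* is /u/, which is a vowel, so the suffix is -i, giving *rokzui*.

dihluz, jazdefuzak, rokzui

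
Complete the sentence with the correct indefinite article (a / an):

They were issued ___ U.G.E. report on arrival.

The indefinite article is chosen by the initial *sound* of the following word, not its spelling.
The initialism *U.G.E.* is read letter by letter; the first letter, U, is pronounced /juː/, which begins with a consonant sound.
So the article is *a*: They were issued a U.G.E. report on arrival.

a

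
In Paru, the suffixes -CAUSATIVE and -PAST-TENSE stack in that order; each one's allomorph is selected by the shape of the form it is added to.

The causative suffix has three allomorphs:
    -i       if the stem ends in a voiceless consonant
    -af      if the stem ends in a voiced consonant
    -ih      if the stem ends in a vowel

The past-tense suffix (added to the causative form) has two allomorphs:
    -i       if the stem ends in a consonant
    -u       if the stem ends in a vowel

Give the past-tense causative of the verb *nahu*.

The final sound of *nahu* is /u/, which is a vowel, so the causative suffix is -ih, giving *nahuih*.
The final sound of the causative form *nahuih* is /h/, which is a consonant, so the past-tense suffix is -i, giving *nahuihi*.

nahuihi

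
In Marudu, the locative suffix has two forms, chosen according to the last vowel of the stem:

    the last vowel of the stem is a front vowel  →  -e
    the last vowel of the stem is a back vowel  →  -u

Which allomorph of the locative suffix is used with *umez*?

The last vowel of *umez* is /e/, which is a front vowel, so the suffix is -e.

-e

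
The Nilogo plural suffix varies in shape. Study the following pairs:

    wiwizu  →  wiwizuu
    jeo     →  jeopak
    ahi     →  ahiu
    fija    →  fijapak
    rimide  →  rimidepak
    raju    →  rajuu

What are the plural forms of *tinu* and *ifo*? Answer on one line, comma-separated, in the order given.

tinuu, ifopak

The pattern is height harmony: -u when the last vowel of the stem is a high vowel (*wiwizu*, *ahi*, *raju*); -pak when the last vowel of the stem is a non-high vowel (*jeo*, *fija*, *rimide*).
*tinu* — last vowel /u/ (a high vowel) → -u → *tinuu*.
*ifo* — last vowel /o/ (a non-high vowel) → -pak → *ifopak*.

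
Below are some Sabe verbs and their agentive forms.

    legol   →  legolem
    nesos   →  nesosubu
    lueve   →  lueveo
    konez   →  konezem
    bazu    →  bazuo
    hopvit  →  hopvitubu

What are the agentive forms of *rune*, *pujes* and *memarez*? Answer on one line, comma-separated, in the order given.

The suffix is conditioned by the final sound: -ubu when the stem ends in a voiceless consonant (*nesos*, *hopvit*); -em when the stem ends in a voiced consonant (*legol*, *konez*); -o when the stem ends in a vowel (*lueve*, *bazu*).
Since the final sound of *rune* is /e/ (a vowel), it takes -o, giving *runeo*.
The final sound of *pujes* is /s/, which is a voiceless consonant, so the suffix is -ubu, giving *pujesubu*.
*memarez*: final sound = /z/, a voiced consonant → -em → *memarezem*.

runeo, pujesubu, memarezem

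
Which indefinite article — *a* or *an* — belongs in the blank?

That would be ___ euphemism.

a

The indefinite article is chosen by the initial *sound* of the following word, not its spelling.
*euphemism* begins with the sound /juː/ (eu pronounced /juː/) — a consonant sound.
So the article is *a*: That would be a euphemism.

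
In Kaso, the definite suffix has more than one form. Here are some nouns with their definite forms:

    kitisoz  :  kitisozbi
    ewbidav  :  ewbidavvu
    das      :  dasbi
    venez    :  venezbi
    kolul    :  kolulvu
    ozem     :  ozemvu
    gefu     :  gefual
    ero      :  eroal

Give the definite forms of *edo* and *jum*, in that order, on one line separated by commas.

The pattern is sibilance of the final sound: -bi when the stem ends in a sibilant (*kitisoz*, *das*, *venez*); -vu when the stem ends in a non-sibilant consonant (*ewbidav*, *kolul*, *ozem*); -al when the stem ends in a vowel (*gefu*, *ero*).
*edo* — final sound /o/ (a vowel) → -al → *edoal*.
The final sound of *jum* is /m/, which is a non-sibilant consonant, so the suffix is -vu, giving *jumvu*.

edoal, jumvu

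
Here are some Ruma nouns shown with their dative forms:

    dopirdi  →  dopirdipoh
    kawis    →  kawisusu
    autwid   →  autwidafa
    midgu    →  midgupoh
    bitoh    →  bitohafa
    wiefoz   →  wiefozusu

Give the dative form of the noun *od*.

The alternation tracks the final sound of the stem — -usu when the stem ends in a sibilant (*kawis*, *wiefoz*); -afa when the stem ends in a non-sibilant consonant (*autwid*, *bitoh*); -poh when the stem ends in a vowel (*dopirdi*, *midgu*).
*od*: final sound = /d/, a non-sibilant consonant → -afa → *odafa*.

odafa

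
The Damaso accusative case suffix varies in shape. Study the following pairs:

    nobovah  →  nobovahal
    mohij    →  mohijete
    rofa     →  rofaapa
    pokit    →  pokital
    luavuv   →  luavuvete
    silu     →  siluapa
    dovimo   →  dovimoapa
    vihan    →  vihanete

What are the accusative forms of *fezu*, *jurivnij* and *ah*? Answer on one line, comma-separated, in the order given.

fezuapa, jurivnijete, ahal

Looking at the final sound of each stem: -al when the stem ends in a voiceless consonant (*nobovah*, *pokit*); -ete when the stem ends in a voiced consonant (*mohij*, *luavuv*, *vihan*); -apa when the stem ends in a vowel (*rofa*, *silu*, *dovimo*).
The final sound of *fezu* is /u/, which is a vowel, so the suffix is -apa, giving *fezuapa*.
Since the final sound of *jurivnij* is /j/ (a voiced consonant), it takes -ete, giving *jurivnijete*.
*ah* — final sound /h/ (a voiceless consonant) → -al → *ahal*.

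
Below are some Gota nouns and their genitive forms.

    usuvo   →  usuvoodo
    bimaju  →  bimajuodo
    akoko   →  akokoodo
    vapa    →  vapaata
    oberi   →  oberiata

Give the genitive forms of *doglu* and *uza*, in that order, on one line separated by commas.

The pattern is rounding harmony: -odo when the last vowel of the stem is a rounded vowel (*usuvo*, *bimaju*, *akoko*); -ata when the last vowel of the stem is an unrounded vowel (*vapa*, *oberi*).
Since the last vowel of *doglu* is /u/ (a rounded vowel), it takes -odo, giving *dogluodo*.
*uza*: last vowel = /a/, an unrounded vowel → -ata → *uzaata*.

dogluodo, uzaata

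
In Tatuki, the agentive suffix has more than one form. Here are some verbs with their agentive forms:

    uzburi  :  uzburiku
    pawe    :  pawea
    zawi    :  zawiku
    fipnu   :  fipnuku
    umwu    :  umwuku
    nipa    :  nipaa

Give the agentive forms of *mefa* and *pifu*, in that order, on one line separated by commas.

mefaa, pifuku

The alternation tracks the last vowel of the stem — -ku when the last vowel of the stem is a high vowel (*uzburi*, *zawi*, *fipnu*, *umwu*); -a when the last vowel of the stem is a non-high vowel (*pawe*, *nipa*).
The last vowel of *mefa* is /a/, which is a non-high vowel, so the suffix is -a, giving *mefaa*.
*pifu*: last vowel = /u/, a high vowel → -ku → *pifuku*.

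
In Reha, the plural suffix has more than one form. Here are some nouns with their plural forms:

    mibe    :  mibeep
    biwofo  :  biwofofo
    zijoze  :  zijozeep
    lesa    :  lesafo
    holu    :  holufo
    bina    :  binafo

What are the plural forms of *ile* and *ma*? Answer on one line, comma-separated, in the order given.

ileep, mafo

The alternation tracks the last vowel of the stem — -ep when the last vowel of the stem is a front vowel (*mibe*, *zijoze*); -fo when the last vowel of the stem is a back vowel (*biwofo*, *lesa*, *holu*, *bina*).
Since the last vowel of *ile* is /e/ (a front vowel), it takes -ep, giving *ileep*.
*ma* — last vowel /a/ (a back vowel) → -fo → *mafo*.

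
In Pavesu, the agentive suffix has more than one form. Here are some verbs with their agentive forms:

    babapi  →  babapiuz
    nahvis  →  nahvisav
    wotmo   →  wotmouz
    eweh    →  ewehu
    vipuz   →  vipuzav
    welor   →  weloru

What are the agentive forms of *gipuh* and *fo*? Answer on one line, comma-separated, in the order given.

gipuhu, fouz

Looking at the final sound of each stem: -av when the stem ends in a sibilant (*nahvis*, *vipuz*); -u when the stem ends in a non-sibilant consonant (*eweh*, *welor*); -uz when the stem ends in a vowel (*babapi*, *wotmo*).
*gipuh* — final sound /h/ (a non-sibilant consonant) → -u → *gipuhu*.
Since the final sound of *fo* is /o/ (a vowel), it takes -uz, giving *fouz*.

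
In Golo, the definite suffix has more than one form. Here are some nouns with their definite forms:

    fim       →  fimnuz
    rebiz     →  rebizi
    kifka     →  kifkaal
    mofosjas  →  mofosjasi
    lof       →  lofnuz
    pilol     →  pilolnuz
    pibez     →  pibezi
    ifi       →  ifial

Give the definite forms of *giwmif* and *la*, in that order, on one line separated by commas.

giwmifnuz, laal

Looking at the final sound of each stem: -i when the stem ends in a sibilant (*rebiz*, *mofosjas*, *pibez*); -nuz when the stem ends in a non-sibilant consonant (*fim*, *lof*, *pilol*); -al when the stem ends in a vowel (*kifka*, *ifi*).
Since the final sound of *giwmif* is /f/ (a non-sibilant consonant), it takes -nuz, giving *giwmifnuz*.
*la* — final sound /a/ (a vowel) → -al → *laal*.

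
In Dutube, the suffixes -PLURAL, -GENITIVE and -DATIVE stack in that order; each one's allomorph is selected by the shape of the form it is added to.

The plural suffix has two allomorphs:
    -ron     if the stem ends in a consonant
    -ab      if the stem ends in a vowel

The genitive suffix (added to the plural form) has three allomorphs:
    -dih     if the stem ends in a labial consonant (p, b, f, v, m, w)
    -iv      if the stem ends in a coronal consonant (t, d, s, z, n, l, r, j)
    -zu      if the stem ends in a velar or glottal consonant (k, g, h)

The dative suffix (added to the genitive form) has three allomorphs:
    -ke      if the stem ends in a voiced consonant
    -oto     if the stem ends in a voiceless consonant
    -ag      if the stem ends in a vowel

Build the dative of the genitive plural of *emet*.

*emet* — final sound /t/ (a consonant) → -ron → *emetron*.
The plural form *emetron* — final consonant /n/ (coronal) → -iv → *emetroniv*.
The genitive form *emetroniv* — final sound /v/ (a voiced consonant) → -ke → *emetronivke*.

emetronivke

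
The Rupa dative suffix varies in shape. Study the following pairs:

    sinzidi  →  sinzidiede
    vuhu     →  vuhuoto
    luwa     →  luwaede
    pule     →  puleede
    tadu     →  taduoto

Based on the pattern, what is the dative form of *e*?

The alternation tracks the last vowel of the stem — -oto when the last vowel of the stem is a rounded vowel (*vuhu*, *tadu*); -ede when the last vowel of the stem is an unrounded vowel (*sinzidi*, *luwa*, *pule*).
*e* — last vowel /e/ (an unrounded vowel) → -ede → *eede*.

eede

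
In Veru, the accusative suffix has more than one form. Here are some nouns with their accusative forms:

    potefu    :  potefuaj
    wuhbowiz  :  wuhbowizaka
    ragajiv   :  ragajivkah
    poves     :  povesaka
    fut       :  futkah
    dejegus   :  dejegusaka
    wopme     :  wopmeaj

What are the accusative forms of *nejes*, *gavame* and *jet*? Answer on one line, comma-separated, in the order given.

The suffix is conditioned by the final sound: -aka when the stem ends in a sibilant (*wuhbowiz*, *poves*, *dejegus*); -kah when the stem ends in a non-sibilant consonant (*ragajiv*, *fut*); -aj when the stem ends in a vowel (*potefu*, *wopme*).
Since the final sound of *nejes* is /s/ (a sibilant), it takes -aka, giving *nejesaka*.
The final sound of *gavame* is /e/, which is a vowel, so the suffix is -aj, giving *gavameaj*.
*jet*: final sound = /t/, a non-sibilant consonant → -kah → *jetkah*.

nejesaka, gavameaj, jetkah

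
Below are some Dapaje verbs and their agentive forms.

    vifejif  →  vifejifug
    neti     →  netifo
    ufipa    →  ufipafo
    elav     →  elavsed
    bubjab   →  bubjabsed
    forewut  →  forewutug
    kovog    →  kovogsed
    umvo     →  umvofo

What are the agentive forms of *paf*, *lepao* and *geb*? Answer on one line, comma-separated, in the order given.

pafug, lepaofo, gebsed

The suffix is conditioned by the final sound: -ug when the stem ends in a voiceless consonant (*vifejif*, *forewut*); -sed when the stem ends in a voiced consonant (*elav*, *bubjab*, *kovog*); -fo when the stem ends in a vowel (*neti*, *ufipa*, *umvo*).
*paf* — final sound /f/ (a voiceless consonant) → -ug → *pafug*.
*lepao*: final sound = /o/, a vowel → -fo → *lepaofo*.
*geb*: final sound = /b/, a voiced consonant → -sed → *gebsed*.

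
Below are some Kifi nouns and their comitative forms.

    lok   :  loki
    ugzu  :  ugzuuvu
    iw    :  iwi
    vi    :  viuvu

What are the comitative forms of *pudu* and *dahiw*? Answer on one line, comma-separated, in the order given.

Looking at the final sound of each stem: -i when the stem ends in a consonant (*lok*, *iw*); -uvu when the stem ends in a vowel (*ugzu*, *vi*).
The final sound of *pudu* is /u/, which is a vowel, so the suffix is -uvu, giving *puduuvu*.
*dahiw*: final sound = /w/, a consonant → -i → *dahiwi*.

puduuvu, dahiwi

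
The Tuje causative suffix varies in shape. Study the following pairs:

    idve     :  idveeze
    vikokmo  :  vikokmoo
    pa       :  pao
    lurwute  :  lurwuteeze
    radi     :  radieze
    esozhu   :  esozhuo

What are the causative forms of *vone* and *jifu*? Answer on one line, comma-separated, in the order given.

The alternation tracks the last vowel of the stem — -eze when the last vowel of the stem is a front vowel (*idve*, *lurwute*, *radi*); -o when the last vowel of the stem is a back vowel (*vikokmo*, *pa*, *esozhu*).
Since the last vowel of *vone* is /e/ (a front vowel), it takes -eze, giving *voneeze*.
Since the last vowel of *jifu* is /u/ (a back vowel), it takes -o, giving *jifuo*.

voneeze, jifuo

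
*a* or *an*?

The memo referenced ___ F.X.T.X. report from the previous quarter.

an

The indefinite article is chosen by the initial *sound* of the following word, not its spelling.
The initialism *F.X.T.X.* is read letter by letter; the first letter, F, is pronounced /ɛf/, which begins with a vowel sound.
So the article is *an*: The memo referenced an F.X.T.X. report from the previous quarter.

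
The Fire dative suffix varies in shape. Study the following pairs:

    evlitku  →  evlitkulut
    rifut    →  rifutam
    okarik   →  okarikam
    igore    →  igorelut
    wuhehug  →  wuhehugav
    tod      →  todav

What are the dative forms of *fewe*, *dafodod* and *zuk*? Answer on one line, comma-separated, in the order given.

fewelut, dafododav, zukam

The suffix is conditioned by the final sound: -am when the stem ends in a voiceless consonant (*rifut*, *okarik*); -av when the stem ends in a voiced consonant (*wuhehug*, *tod*); -lut when the stem ends in a vowel (*evlitku*, *igore*).
*fewe* — final sound /e/ (a vowel) → -lut → *fewelut*.
Since the final sound of *dafodod* is /d/ (a voiced consonant), it takes -av, giving *dafododav*.
*zuk* — final sound /k/ (a voiceless consonant) → -am → *zukam*.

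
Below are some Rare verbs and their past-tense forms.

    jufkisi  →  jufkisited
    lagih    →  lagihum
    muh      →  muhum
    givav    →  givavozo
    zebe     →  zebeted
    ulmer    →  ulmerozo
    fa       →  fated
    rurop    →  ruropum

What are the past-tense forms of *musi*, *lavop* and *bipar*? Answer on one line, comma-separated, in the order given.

The alternation tracks the final sound of the stem — -um when the stem ends in a voiceless consonant (*lagih*, *muh*, *rurop*); -ozo when the stem ends in a voiced consonant (*givav*, *ulmer*); -ted when the stem ends in a vowel (*jufkisi*, *zebe*, *fa*).
*musi*: final sound = /i/, a vowel → -ted → *musited*.
Since the final sound of *lavop* is /p/ (a voiceless consonant), it takes -um, giving *lavopum*.
The final sound of *bipar* is /r/, which is a voiced consonant, so the suffix is -ozo, giving *biparozo*.

musited, lavopum, biparozo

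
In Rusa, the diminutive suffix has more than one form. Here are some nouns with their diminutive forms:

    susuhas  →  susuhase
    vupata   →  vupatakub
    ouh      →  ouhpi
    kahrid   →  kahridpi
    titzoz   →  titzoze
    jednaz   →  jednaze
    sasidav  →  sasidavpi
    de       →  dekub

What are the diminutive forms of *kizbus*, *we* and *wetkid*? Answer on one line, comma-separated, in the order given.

kizbuse, wekub, wetkidpi

The suffix is conditioned by the final sound: -e when the stem ends in a sibilant (*susuhas*, *titzoz*, *jednaz*); -pi when the stem ends in a non-sibilant consonant (*ouh*, *kahrid*, *sasidav*); -kub when the stem ends in a vowel (*vupata*, *de*).
*kizbus*: final sound = /s/, a sibilant → -e → *kizbuse*.
*we* — final sound /e/ (a vowel) → -kub → *wekub*.
*wetkid* — final sound /d/ (a non-sibilant consonant) → -pi → *wetkidpi*.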